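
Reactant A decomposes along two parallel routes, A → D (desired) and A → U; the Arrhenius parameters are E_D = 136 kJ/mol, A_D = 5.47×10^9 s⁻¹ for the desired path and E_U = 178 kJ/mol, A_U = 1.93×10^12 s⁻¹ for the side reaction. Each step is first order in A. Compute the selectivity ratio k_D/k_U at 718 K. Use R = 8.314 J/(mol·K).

k_D/k_U = (A_D/A_U)·exp[−(E_D−E_U)/(RT)] = (A_D/A_U)·exp[(E_U−E_D)/(RT)].
(E_U−E_D)/(RT) = (178−136)×10³/(8.314×718) = 42000/5969 = 7.036.
k_D/k_U = (5.47×10^9/1.93×10^12)·exp(7.036) = 0.002834 × 1137 = 3.22.

3.22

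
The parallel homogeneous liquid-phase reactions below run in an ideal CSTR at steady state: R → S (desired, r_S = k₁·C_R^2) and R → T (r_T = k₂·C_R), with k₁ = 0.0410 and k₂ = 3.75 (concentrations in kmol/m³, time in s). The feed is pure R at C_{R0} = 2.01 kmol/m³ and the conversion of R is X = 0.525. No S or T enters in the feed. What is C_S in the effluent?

0.0109 kmol/m³

Exit C_R = C_{R0}(1−X) = 2.01×0.475 = 0.9547 kmol/m³.
A CSTR operates uniformly at the exit composition, giving r_S = 0.03737 and r_T = 3.580 (each k·C_R^n at C_R = 0.9547).
Fraction of consumed R going to S: r_S/(r_S+r_T) = 0.01033.
C_S = 0.01033·C_{R0}·X = 0.01033×2.01×0.525 = 0.0109 kmol/m³.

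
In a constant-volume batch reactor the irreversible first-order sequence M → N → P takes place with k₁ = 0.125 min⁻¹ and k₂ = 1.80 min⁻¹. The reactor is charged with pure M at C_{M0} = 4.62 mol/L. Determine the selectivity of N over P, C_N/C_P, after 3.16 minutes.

For first-order series with pure M initially, C_N(t) = k₁C_{M0}/(k₂−k₁)·(e^(−k₁t) − e^(−k₂t)).
e^(−k₁t) = e^(−0.125×3.16) = e^(−0.3950) = 0.6737; e^(−k₂t) = e^(−5.688) = 0.003386.
C_N = 0.125×4.62/(1.80−0.125) × (0.6737−0.003386) = 0.3448×0.6703 = 0.2311 mol/L.
C_M = C_{M0}e^(−k₁t) = 3.112 mol/L, so C_P = C_{M0}−C_M−C_N = 1.276 mol/L; C_N/C_P = 0.181.

0.181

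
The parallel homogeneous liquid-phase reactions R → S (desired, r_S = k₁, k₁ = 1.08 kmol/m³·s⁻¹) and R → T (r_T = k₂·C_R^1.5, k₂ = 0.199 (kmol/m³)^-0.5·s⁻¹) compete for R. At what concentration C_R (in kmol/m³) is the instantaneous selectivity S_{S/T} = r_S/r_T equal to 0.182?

S_{S/T} = (k₁/k₂)·C_R^-1.5 ⇒ C_R = (S·k₂/k₁)^(1/(-1.5)).
= (0.182×0.199/1.08)^(-0.6667) = (0.03354)^(-0.6667) = 9.62 kmol/m³.

9.62 kmol/m³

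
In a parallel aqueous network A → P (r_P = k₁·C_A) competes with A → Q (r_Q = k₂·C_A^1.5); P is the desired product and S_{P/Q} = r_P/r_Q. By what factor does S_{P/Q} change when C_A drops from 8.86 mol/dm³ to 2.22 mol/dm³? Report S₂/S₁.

S_{P/Q} = (k₁/k₂)·C_A^-0.5, so S₂/S₁ = (C_{A,2}/C_{A,1})^-0.5.
= (2.22/8.86)^(-0.5) = (0.2506)^(-0.5) = 2.00.
Selectivity toward P rises as C_A falls — low-concentration operation is favoured.

2.00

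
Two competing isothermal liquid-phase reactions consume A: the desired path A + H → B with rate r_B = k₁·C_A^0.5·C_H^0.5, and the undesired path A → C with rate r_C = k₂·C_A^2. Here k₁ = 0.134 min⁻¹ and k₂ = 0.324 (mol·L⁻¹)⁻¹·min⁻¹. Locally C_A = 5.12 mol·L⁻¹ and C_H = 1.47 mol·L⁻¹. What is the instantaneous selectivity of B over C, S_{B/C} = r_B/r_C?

0.0433

S_{B/C} = r_B/r_C = (k₁·C_A^0.5·C_H^0.5)/(k₂·C_A^2) = (k₁/k₂)·C_A^-1.5·C_H^0.5.
= (0.134×5.120^0.5×1.470^0.5) / (0.324×5.120^2) = 0.3676/8.493 = 0.0433.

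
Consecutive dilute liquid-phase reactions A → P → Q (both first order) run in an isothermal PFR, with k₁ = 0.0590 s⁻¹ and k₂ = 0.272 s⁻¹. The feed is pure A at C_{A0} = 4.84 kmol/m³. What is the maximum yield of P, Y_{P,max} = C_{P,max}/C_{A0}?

0.142

For a first-order series the maximum intermediate yield is C_{P,max}/C_{A0} = (k₁/k₂)^[k₂/(k₂−k₁)].
= (0.0590/0.272)^(0.272/(0.272−0.0590)) = (0.2169)^(1.277) = 0.1420.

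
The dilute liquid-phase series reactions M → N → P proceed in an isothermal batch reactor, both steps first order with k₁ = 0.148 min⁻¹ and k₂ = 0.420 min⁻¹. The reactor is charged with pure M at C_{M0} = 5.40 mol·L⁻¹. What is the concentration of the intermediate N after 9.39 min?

0.675 mol·L⁻¹

Solving the coupled first-order balances gives C_N(t) = [k₁/(k₂−k₁)]·C_{M0}·(e^(−k₁t) − e^(−k₂t)).
e^(−k₁t) = e^(−0.148×9.39) = e^(−1.390) = 0.2491; e^(−k₂t) = e^(−3.944) = 0.01937.
C_N = 0.148×5.40/(0.420−0.148) × (0.2491−0.01937) = 2.938×0.2298 = 0.6751 mol·L⁻¹.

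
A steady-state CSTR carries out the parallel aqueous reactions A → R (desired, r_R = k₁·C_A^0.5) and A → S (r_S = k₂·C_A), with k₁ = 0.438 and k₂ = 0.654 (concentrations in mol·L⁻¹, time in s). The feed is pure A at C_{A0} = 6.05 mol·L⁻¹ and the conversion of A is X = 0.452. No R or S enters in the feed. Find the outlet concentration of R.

0.735 mol·L⁻¹

Exit C_A = C_{A0}(1−X) = 6.05×0.548 = 3.315 mol·L⁻¹.
In a CSTR the entire volume is at exit conditions, so r_R = 0.438×3.315^0.5 = 0.7975 and r_S = 0.654×3.315 = 2.168.
Fraction of consumed A going to R: r_R/(r_R+r_S) = 0.2689.
C_R = 0.2689·C_{A0}·X = 0.2689×6.05×0.452 = 0.735 mol·L⁻¹.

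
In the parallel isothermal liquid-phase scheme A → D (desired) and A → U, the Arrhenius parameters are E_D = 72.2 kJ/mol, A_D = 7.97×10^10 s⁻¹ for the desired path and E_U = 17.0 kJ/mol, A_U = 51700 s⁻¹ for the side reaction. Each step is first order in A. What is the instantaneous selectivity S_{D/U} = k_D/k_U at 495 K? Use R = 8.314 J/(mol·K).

2.31

k_D/k_U = (A_D/A_U)·exp[−(E_D−E_U)/(RT)] = (A_D/A_U)·exp[(E_U−E_D)/(RT)].
(E_U−E_D)/(RT) = (17.0−72.2)×10³/(8.314×495) = -55200/4115 = -13.41.
k_D/k_U = (7.97×10^10/51700)·exp(-13.41) = 1.542×10^6 × 1.496×10^-6 = 2.31.
Since E_D > E_U, raising the temperature improves selectivity toward D.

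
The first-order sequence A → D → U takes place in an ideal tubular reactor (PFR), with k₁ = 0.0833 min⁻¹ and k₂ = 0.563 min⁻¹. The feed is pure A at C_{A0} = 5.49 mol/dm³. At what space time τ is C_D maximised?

3.98 min

Setting dC_D/dτ = 0 gives τ_opt = ln(k₂/k₁)/(k₂−k₁).
= ln(0.563/0.0833)/(0.563−0.0833) = ln(6.759)/0.4797 = 1.911/0.4797 = 3.98 min.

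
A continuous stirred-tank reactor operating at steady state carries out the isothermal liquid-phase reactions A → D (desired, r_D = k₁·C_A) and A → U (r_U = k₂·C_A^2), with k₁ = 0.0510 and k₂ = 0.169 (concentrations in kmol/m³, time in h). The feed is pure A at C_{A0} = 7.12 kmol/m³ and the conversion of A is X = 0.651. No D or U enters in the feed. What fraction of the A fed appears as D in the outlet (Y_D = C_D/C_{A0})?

Exit C_A = C_{A0}(1−X) = 7.12×0.349 = 2.485 kmol/m³.
A CSTR operates uniformly at the exit composition, giving r_D = 0.1267 and r_U = 1.044 (each k·C_A^n at C_A = 2.485).
Fraction of consumed A going to D: r_D/(r_D+r_U) = 0.1083.
C_D = 0.1083·C_{A0}·X = 0.1083×7.12×0.651 = 0.502 kmol/m³; Y_D = C_D/C_{A0} = 0.0705.

0.0705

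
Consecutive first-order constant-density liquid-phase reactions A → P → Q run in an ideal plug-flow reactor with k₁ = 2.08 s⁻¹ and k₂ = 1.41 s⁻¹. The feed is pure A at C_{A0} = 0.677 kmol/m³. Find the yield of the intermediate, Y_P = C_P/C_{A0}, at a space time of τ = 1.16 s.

0.327

Solving the coupled first-order balances gives C_P(τ) = [k₁/(k₂−k₁)]·C_{A0}·(e^(−k₁τ) − e^(−k₂τ)).
e^(−k₁τ) = e^(−2.08×1.16) = e^(−2.413) = 0.08956; e^(−k₂τ) = e^(−1.636) = 0.1948.
C_P = 2.08×0.677/(1.41−2.08) × (0.08956−0.1948) = (-2.102)×(-0.1053) = 0.2213 kmol/m³.
Y_P = C_P/C_{A0} = 0.2213/0.677 = 0.327.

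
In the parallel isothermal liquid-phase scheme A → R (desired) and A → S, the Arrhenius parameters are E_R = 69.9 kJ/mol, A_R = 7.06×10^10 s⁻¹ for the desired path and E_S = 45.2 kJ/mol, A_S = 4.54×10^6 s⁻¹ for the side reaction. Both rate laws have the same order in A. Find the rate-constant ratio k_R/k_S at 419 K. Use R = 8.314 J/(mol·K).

With equal orders, S_{R/S} = k_R/k_S = (A_R/A_S)·exp[(E_S−E_R)/(RT)].
(E_S−E_R)/(RT) = (45.2−69.9)×10³/(8.314×419) = -24700/3484 = -7.090.
k_R/k_S = (7.06×10^10/4.54×10^6)·exp(-7.090) = 15551 × 8.330×10^-4 = 13.0.

13.0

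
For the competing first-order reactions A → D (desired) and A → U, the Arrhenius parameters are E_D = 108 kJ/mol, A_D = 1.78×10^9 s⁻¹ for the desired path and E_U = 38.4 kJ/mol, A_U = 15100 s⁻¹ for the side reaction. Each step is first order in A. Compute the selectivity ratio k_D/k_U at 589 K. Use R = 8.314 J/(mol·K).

k_D/k_U = (A_D/A_U)·exp[−(E_D−E_U)/(RT)] = (A_D/A_U)·exp[(E_U−E_D)/(RT)].
(E_U−E_D)/(RT) = (38.4−108)×10³/(8.314×589) = -69600/4897 = -14.21.
k_D/k_U = (1.78×10^9/15100)·exp(-14.21) = 1.179×10^5 × 6.720×10^-7 = 0.0792.
Since E_D > E_U, raising the temperature improves selectivity toward D.

0.0792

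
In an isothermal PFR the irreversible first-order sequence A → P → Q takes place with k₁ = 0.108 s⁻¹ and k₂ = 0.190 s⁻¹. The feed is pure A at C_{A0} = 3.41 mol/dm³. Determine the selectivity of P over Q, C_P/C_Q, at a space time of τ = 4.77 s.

Solving the coupled first-order balances gives C_P(τ) = [k₁/(k₂−k₁)]·C_{A0}·(e^(−k₁τ) − e^(−k₂τ)).
e^(−k₁τ) = e^(−0.108×4.77) = e^(−0.5152) = 0.5974; e^(−k₂τ) = e^(−0.9063) = 0.4040.
C_P = 0.108×3.41/(0.190−0.108) × (0.5974−0.4040) = 4.491×0.1934 = 0.8686 mol/dm³.
C_A = C_{A0}e^(−k₁τ) = 2.037 mol/dm³, so C_Q = C_{A0}−C_A−C_P = 0.5043 mol/dm³; C_P/C_Q = 1.72.

1.72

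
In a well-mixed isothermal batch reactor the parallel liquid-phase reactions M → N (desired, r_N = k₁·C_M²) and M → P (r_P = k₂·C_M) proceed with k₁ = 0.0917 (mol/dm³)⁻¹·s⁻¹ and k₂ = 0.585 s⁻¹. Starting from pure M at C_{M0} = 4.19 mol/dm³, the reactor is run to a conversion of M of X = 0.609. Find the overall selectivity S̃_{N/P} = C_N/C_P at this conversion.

C_M = C_{M0}(1−X) = 1.638 mol/dm³.
Along a PFR/batch, dC_P/dC_M = −r_P/(r_N+r_P) = −k₂/(k₂+k₁·C_M).
Integrating from C_{M0} to C_M: C_P = (0.585/0.0917)·ln[(0.585+0.0917·4.19)/(0.585+0.0917·1.64)] = 6.379·ln(0.9692/0.7352) = 1.763 mol/dm³.
Then C_N = (C_{M0}−C_M) − C_P = 2.552 − 1.763 = 0.7890 mol/dm³.
S̃_{N/P} = C_N/C_P = 0.7890/1.763 = 0.448.

0.448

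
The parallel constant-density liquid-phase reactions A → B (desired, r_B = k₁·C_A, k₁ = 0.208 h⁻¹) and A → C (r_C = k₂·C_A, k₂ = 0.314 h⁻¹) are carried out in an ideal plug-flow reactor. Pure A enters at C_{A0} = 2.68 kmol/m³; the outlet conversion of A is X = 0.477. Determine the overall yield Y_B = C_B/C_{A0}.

C_A = C_{A0}(1−X) = 1.402 kmol/m³.
Both paths are first order in A, so the instantaneous fraction to B is constant: dC_B/d(−C_A) = k₁/(k₁+k₂) = 0.3985.
C_B = 0.3985·(C_{A0}−C_A) = 0.3985×1.278 = 0.509 kmol/m³.
Y_B = C_B/C_{A0} = 0.5094/2.68 = 0.190.

0.190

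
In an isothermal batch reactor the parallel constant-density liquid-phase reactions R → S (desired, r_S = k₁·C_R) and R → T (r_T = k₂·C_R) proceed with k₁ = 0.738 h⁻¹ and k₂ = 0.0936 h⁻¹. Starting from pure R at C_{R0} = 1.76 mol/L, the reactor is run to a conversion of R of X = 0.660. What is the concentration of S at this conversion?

C_R = C_{R0}(1−X) = 0.5984 mol/L.
Both paths are first order in R, so the instantaneous fraction to S is constant: dC_S/d(−C_R) = k₁/(k₁+k₂) = 0.8874.
C_S = 0.8874·(C_{R0}−C_R) = 0.8874×1.162 = 1.03 mol/L.

1.03 mol/L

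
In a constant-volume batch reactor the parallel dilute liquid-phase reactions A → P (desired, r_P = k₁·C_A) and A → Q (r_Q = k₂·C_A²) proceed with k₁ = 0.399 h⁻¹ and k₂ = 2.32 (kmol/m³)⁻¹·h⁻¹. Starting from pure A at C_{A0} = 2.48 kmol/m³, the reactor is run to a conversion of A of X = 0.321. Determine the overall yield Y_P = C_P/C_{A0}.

C_A = C_{A0}(1−X) = 1.684 kmol/m³.
Along a PFR/batch, dC_P/dC_A = −r_P/(r_P+r_Q) = −k₁/(k₁+k₂·C_A).
Integrating from C_{A0} to C_A: C_P = (0.399/2.32)·ln[(0.399+2.32·2.48)/(0.399+2.32·1.68)] = 0.1720·ln(6.153/4.306) = 0.06139 kmol/m³.
Y_P = C_P/C_{A0} = 0.06139/2.48 = 0.0248.

0.0248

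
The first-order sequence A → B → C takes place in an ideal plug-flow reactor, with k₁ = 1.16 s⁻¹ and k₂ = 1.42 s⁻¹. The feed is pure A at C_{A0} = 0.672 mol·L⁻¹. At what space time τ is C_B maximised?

0.778 s

For first-order series the maximum of C_B occurs at τ_opt = ln(k₂/k₁)/(k₂−k₁).
= ln(1.42/1.16)/(1.42−1.16) = ln(1.224)/0.2600 = 0.2022/0.2600 = 0.778 s.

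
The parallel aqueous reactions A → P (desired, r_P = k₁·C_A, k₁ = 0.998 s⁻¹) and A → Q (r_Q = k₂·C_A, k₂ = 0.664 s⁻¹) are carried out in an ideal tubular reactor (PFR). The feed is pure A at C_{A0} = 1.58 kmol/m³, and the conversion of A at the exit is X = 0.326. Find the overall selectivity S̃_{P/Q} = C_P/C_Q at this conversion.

C_A = C_{A0}(1−X) = 1.065 kmol/m³.
Both paths are first order in A, so the instantaneous fraction to P is constant: dC_P/d(−C_A) = k₁/(k₁+k₂) = 0.6005.
C_P = 0.6005·(C_{A0}−C_A) = 0.6005×0.5151 = 0.309 kmol/m³.
C_Q = (C_{A0}−C_A)−C_P = 0.2058 kmol/m³; S̃_{P/Q} = 0.3093/0.2058 = 1.50.

1.50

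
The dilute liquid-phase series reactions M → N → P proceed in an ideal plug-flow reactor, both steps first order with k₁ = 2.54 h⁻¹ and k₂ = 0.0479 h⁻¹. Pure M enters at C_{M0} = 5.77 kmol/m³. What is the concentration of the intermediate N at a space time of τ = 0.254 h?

2.72 kmol/m³

Solving the coupled first-order balances gives C_N(τ) = [k₁/(k₂−k₁)]·C_{M0}·(e^(−k₁τ) − e^(−k₂τ)).
e^(−k₁τ) = e^(−2.54×0.254) = e^(−0.6452) = 0.5246; e^(−k₂τ) = e^(−0.01217) = 0.9879.
C_N = 2.54×5.77/(0.0479−2.54) × (0.5246−0.9879) = (-5.881)×(-0.4633) = 2.725 kmol/m³.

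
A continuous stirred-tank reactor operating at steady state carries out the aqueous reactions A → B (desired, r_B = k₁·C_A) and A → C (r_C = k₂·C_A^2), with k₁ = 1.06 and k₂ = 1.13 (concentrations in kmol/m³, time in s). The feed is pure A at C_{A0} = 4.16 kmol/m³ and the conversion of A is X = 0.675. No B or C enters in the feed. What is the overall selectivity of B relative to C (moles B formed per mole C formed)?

Exit C_A = C_{A0}(1−X) = 4.16×0.325 = 1.352 kmol/m³.
A CSTR operates uniformly at the exit composition, giving r_B = 1.433 and r_C = 2.066 (each k·C_A^n at C_A = 1.352).
Overall selectivity = C_B/C_C = r_Bτ/(r_Cτ) = r_B/r_C = 0.694.

0.694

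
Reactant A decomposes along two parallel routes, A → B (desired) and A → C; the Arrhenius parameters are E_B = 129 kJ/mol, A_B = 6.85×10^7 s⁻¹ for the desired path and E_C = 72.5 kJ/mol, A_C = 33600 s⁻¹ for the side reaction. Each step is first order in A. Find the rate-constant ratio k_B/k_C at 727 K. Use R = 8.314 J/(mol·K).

k_B/k_C = (A_B/A_C)·exp[−(E_B−E_C)/(RT)] = (A_B/A_C)·exp[(E_C−E_B)/(RT)].
(E_C−E_B)/(RT) = (72.5−129)×10³/(8.314×727) = -56500/6044 = -9.348.
k_B/k_C = (6.85×10^7/33600)·exp(-9.348) = 2039 × 8.717×10^-5 = 0.178.

0.178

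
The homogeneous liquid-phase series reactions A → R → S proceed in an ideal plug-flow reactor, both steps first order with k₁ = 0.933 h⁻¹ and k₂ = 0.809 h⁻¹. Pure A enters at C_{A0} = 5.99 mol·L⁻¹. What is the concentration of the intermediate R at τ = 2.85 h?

Solving the coupled first-order balances gives C_R(τ) = [k₁/(k₂−k₁)]·C_{A0}·(e^(−k₁τ) − e^(−k₂τ)).
e^(−k₁τ) = e^(−0.933×2.85) = e^(−2.659) = 0.07001; e^(−k₂τ) = e^(−2.306) = 0.09969.
C_R = 0.933×5.99/(0.809−0.933) × (0.07001−0.09969) = (-45.07)×(-0.02968) = 1.338 mol·L⁻¹.

1.34 mol·L⁻¹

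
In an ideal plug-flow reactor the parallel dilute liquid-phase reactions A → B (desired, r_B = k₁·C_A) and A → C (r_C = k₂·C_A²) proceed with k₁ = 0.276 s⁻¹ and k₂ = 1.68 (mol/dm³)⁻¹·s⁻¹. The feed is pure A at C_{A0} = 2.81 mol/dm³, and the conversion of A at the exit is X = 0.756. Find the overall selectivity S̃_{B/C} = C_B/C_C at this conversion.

0.107

C_A = C_{A0}(1−X) = 0.6856 mol/dm³.
Along a PFR/batch, dC_B/dC_A = −r_B/(r_B+r_C) = −k₁/(k₁+k₂·C_A).
Integrating from C_{A0} to C_A: C_B = (0.276/1.68)·ln[(0.276+1.68·2.81)/(0.276+1.68·0.686)] = 0.1643·ln(4.997/1.428) = 0.2058 mol/dm³.
C_C = (C_{A0}−C_A)−C_B = 1.919 mol/dm³; S̃_{B/C} = 0.2058/1.919 = 0.107.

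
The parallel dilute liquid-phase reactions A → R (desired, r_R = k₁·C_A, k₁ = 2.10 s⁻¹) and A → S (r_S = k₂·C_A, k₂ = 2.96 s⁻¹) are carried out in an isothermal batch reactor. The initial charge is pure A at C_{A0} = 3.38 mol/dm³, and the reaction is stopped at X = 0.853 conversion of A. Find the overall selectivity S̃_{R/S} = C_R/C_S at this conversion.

C_A = C_{A0}(1−X) = 0.4969 mol/dm³.
Both paths are first order in A, so the instantaneous fraction to R is constant: dC_R/d(−C_A) = k₁/(k₁+k₂) = 0.4150.
C_R = 0.4150·(C_{A0}−C_A) = 0.4150×2.883 = 1.20 mol/dm³.
C_S = (C_{A0}−C_A)−C_R = 1.687 mol/dm³; S̃_{R/S} = 1.197/1.687 = 0.709.

0.709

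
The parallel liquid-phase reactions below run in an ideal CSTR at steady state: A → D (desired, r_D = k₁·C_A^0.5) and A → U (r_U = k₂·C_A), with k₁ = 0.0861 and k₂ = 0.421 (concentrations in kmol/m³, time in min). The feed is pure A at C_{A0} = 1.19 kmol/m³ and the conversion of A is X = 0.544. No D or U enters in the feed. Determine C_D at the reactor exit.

Exit C_A = C_{A0}(1−X) = 1.19×0.456 = 0.5426 kmol/m³.
Rates in a CSTR are evaluated at the outlet concentration: r_D = 0.0861×0.5426^0.5 = 0.06342, r_U = 0.421×0.5426 = 0.2285.
Fraction of consumed A going to D: r_D/(r_D+r_U) = 0.2173.
C_D = 0.2173·C_{A0}·X = 0.2173×1.19×0.544 = 0.141 kmol/m³.

0.141 kmol/m³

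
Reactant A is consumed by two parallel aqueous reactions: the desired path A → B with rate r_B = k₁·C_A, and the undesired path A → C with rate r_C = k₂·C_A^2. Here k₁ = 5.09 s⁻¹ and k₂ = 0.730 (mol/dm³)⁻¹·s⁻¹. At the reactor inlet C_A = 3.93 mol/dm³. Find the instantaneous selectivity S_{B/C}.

S_{B/C} = r_B/r_C = (k₁·C_A)/(k₂·C_A^2) = (k₁/k₂)·C_A⁻¹.
= (5.09×3.930) / (0.730×3.930^2) = 20.00/11.27 = 1.77.

1.77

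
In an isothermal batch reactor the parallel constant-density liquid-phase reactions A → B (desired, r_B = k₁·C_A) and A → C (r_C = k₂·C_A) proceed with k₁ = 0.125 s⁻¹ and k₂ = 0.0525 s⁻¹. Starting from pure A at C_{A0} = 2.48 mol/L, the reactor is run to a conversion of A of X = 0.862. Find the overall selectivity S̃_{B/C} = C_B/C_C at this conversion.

C_A = C_{A0}(1−X) = 0.3422 mol/L.
Both paths are first order in A, so the instantaneous fraction to B is constant: dC_B/d(−C_A) = k₁/(k₁+k₂) = 0.7042.
C_B = 0.7042·(C_{A0}−C_A) = 0.7042×2.138 = 1.51 mol/L.
C_C = (C_{A0}−C_A)−C_B = 0.6323 mol/L; S̃_{B/C} = 1.505/0.6323 = 2.38.

2.38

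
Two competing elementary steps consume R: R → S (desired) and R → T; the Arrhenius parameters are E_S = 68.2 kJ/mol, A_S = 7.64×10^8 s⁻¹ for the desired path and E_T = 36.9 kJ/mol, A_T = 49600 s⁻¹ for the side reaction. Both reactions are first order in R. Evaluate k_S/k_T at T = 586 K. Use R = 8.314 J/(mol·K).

25.0

With equal orders, S_{S/T} = k_S/k_T = (A_S/A_T)·exp[(E_T−E_S)/(RT)].
(E_T−E_S)/(RT) = (36.9−68.2)×10³/(8.314×586) = -31300/4872 = -6.424.
k_S/k_T = (7.64×10^8/49600)·exp(-6.424) = 15403 × 0.001621 = 25.0.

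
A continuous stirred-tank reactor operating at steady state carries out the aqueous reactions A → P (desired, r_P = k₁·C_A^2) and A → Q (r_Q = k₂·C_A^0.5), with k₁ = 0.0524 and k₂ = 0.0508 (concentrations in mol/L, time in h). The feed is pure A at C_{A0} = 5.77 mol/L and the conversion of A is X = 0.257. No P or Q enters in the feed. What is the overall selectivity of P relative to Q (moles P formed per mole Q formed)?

Exit C_A = C_{A0}(1−X) = 5.77×0.743 = 4.287 mol/L.
A CSTR operates uniformly at the exit composition, giving r_P = 0.9631 and r_Q = 0.1052 (each k·C_A^n at C_A = 4.287).
Overall selectivity = C_P/C_Q = r_Pτ/(r_Qτ) = r_P/r_Q = 9.16.

9.16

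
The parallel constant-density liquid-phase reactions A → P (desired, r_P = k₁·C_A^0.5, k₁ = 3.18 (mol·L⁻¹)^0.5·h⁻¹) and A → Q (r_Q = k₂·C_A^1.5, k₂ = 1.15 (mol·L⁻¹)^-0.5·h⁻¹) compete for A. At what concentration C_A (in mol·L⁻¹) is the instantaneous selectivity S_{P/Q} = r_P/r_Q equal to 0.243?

11.4 mol·L⁻¹

S_{P/Q} = (k₁/k₂)·C_A⁻¹ ⇒ C_A = (S·k₂/k₁)^(-1).
= (0.243×1.15/3.18)^(-1) = (0.08788)^(-1) = 11.4 mol·L⁻¹.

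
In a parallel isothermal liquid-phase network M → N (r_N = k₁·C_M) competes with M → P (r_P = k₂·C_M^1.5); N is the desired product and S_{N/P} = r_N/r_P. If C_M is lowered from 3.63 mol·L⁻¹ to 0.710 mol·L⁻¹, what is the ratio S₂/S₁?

2.26

S_{N/P} = (k₁/k₂)·C_M^-0.5, so S₂/S₁ = (C_{M,2}/C_{M,1})^-0.5.
= (0.710/3.63)^(-0.5) = (0.1956)^(-0.5) = 2.26.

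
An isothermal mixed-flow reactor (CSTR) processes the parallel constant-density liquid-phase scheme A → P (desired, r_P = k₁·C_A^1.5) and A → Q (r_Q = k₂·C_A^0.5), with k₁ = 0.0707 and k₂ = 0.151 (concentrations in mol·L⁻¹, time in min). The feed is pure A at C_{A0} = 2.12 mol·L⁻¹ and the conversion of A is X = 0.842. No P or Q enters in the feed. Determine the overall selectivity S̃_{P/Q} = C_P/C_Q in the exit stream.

Exit C_A = C_{A0}(1−X) = 2.12×0.158 = 0.3350 mol·L⁻¹.
In a CSTR the entire volume is at exit conditions, so r_P = 0.0707×0.3350^1.5 = 0.01371 and r_Q = 0.151×0.3350^0.5 = 0.08739.
Overall selectivity = C_P/C_Q = r_Pτ/(r_Qτ) = r_P/r_Q = 0.157.

0.157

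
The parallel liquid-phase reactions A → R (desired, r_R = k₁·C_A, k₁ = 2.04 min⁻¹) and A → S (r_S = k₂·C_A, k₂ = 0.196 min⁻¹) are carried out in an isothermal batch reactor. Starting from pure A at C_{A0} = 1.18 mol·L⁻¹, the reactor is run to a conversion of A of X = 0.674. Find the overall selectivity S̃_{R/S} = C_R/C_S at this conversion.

10.4

C_A = C_{A0}(1−X) = 0.3847 mol·L⁻¹.
Both paths are first order in A, so the instantaneous fraction to R is constant: dC_R/d(−C_A) = k₁/(k₁+k₂) = 0.9123.
C_R = 0.9123·(C_{A0}−C_A) = 0.9123×0.7953 = 0.726 mol·L⁻¹.
C_S = (C_{A0}−C_A)−C_R = 0.06971 mol·L⁻¹; S̃_{R/S} = 0.7256/0.06971 = 10.4.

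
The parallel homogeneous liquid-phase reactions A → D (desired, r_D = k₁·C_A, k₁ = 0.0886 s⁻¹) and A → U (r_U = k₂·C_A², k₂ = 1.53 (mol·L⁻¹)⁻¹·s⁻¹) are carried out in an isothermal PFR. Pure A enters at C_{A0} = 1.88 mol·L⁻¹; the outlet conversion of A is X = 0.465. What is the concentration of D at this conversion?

C_A = C_{A0}(1−X) = 1.006 mol·L⁻¹.
Along a PFR/batch, dC_D/dC_A = −r_D/(r_D+r_U) = −k₁/(k₁+k₂·C_A).
Integrating from C_{A0} to C_A: C_D = (0.0886/1.53)·ln[(0.0886+1.53·1.88)/(0.0886+1.53·1.01)] = 0.05791·ln(2.965/1.627) = 0.03474 mol·L⁻¹.

0.0347 mol·L⁻¹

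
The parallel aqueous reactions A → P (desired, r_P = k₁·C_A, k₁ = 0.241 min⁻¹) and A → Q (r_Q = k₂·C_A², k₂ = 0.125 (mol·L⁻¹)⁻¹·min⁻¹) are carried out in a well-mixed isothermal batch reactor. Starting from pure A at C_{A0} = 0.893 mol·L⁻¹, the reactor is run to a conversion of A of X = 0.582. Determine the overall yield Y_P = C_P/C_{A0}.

C_A = C_{A0}(1−X) = 0.3733 mol·L⁻¹.
Along a PFR/batch, dC_P/dC_A = −r_P/(r_P+r_Q) = −k₁/(k₁+k₂·C_A).
Integrating from C_{A0} to C_A: C_P = (0.241/0.125)·ln[(0.241+0.125·0.893)/(0.241+0.125·0.373)] = 1.928·ln(0.3526/0.2877) = 0.3926 mol·L⁻¹.
Y_P = C_P/C_{A0} = 0.3926/0.893 = 0.440.

0.440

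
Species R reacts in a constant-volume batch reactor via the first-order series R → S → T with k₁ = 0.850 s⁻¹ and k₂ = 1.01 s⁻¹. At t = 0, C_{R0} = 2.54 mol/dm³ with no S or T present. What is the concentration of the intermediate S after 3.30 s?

Solving the coupled first-order balances gives C_S(t) = [k₁/(k₂−k₁)]·C_{R0}·(e^(−k₁t) − e^(−k₂t)).
e^(−k₁t) = e^(−0.850×3.30) = e^(−2.805) = 0.06051; e^(−k₂t) = e^(−3.333) = 0.03569.
C_S = 0.850×2.54/(1.01−0.850) × (0.06051−0.03569) = 13.49×0.02482 = 0.3349 mol/dm³.

0.335 mol/dm³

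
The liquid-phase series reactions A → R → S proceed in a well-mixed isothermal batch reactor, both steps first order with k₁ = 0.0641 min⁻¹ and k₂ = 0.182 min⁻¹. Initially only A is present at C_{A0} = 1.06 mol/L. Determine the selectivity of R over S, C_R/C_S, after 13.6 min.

For first-order series with pure A initially, C_R(t) = k₁C_{A0}/(k₂−k₁)·(e^(−k₁t) − e^(−k₂t)).
e^(−k₁t) = e^(−0.0641×13.6) = e^(−0.8718) = 0.4182; e^(−k₂t) = e^(−2.475) = 0.08415.
C_R = 0.0641×1.06/(0.182−0.0641) × (0.4182−0.08415) = 0.5763×0.3341 = 0.1925 mol/L.
C_A = C_{A0}e^(−k₁t) = 0.4433 mol/L, so C_S = C_{A0}−C_A−C_R = 0.4242 mol/L; C_R/C_S = 0.454.

0.454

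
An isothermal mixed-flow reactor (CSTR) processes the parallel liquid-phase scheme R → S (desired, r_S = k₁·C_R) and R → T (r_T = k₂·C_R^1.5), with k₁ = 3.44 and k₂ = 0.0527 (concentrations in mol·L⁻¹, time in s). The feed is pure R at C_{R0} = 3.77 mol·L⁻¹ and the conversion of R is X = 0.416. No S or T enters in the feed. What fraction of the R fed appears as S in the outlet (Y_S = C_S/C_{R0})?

0.407

Exit C_R = C_{R0}(1−X) = 3.77×0.584 = 2.202 mol·L⁻¹.
A CSTR operates uniformly at the exit composition, giving r_S = 7.574 and r_T = 0.1722 (each k·C_R^n at C_R = 2.202).
Fraction of consumed R going to S: r_S/(r_S+r_T) = 0.9778.
C_S = 0.9778·C_{R0}·X = 0.9778×3.77×0.416 = 1.53 mol·L⁻¹; Y_S = C_S/C_{R0} = 0.407.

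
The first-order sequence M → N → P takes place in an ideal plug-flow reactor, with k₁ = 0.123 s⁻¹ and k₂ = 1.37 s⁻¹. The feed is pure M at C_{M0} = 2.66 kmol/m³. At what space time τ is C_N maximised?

The intermediate peaks when r₁ = r₂, i.e. k₁e^(−k₁τ) = k₂e^(−k₂τ), giving τ_opt = ln(k₂/k₁)/(k₂−k₁).
= ln(1.37/0.123)/(1.37−0.123) = ln(11.14)/1.247 = 2.410/1.247 = 1.93 s.

1.93 s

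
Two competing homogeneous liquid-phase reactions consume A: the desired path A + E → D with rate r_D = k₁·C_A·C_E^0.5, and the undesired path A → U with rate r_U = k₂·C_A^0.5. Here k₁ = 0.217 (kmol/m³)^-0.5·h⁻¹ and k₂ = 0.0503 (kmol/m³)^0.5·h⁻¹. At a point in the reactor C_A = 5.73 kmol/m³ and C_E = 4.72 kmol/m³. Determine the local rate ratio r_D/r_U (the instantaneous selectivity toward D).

S_{D/U} = r_D/r_U = (k₁·C_A·C_E^0.5)/(k₂·C_A^0.5) = (k₁/k₂)·C_A^0.5·C_E^0.5.
= (0.217×5.730×4.720^0.5) / (0.0503×5.730^0.5) = 2.701/0.1204 = 22.4.

22.4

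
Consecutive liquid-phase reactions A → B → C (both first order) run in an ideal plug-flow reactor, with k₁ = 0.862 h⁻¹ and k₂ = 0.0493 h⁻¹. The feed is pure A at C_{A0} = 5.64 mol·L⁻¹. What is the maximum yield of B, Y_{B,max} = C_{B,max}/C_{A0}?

For a first-order series the maximum intermediate yield is C_{B,max}/C_{A0} = (k₁/k₂)^[k₂/(k₂−k₁)].
= (0.862/0.0493)^(0.0493/(0.0493−0.862)) = (17.48)^(-0.06066) = 0.8407.

0.841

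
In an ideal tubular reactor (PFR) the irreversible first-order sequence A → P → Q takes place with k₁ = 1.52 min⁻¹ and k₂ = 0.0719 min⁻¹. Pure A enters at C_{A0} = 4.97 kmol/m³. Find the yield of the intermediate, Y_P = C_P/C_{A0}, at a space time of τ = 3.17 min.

For first-order series with pure A initially, C_P(τ) = k₁C_{A0}/(k₂−k₁)·(e^(−k₁τ) − e^(−k₂τ)).
e^(−k₁τ) = e^(−1.52×3.17) = e^(−4.818) = 0.008080; e^(−k₂τ) = e^(−0.2279) = 0.7962.
C_P = 1.52×4.97/(0.0719−1.52) × (0.008080−0.7962) = (-5.217)×(-0.7881) = 4.111 kmol/m³.
Y_P = C_P/C_{A0} = 4.111/4.97 = 0.827.

0.827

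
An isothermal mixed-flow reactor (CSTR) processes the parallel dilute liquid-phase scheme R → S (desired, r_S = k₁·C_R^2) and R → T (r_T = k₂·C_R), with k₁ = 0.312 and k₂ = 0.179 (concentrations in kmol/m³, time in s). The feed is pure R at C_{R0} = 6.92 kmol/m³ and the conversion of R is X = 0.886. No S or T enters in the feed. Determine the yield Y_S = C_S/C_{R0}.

0.513

Exit C_R = C_{R0}(1−X) = 6.92×0.114 = 0.7889 kmol/m³.
In a CSTR the entire volume is at exit conditions, so r_S = 0.312×0.7889^2 = 0.1942 and r_T = 0.179×0.7889 = 0.1412.
Fraction of consumed R going to S: r_S/(r_S+r_T) = 0.5790.
C_S = 0.5790·C_{R0}·X = 0.5790×6.92×0.886 = 3.55 kmol/m³; Y_S = C_S/C_{R0} = 0.513.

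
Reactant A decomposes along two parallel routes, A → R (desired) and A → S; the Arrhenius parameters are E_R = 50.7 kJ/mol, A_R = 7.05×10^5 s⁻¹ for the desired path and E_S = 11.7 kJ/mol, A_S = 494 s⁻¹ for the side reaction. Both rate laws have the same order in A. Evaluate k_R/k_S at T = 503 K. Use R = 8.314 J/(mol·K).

0.127

k_R/k_S = (A_R/A_S)·exp[−(E_R−E_S)/(RT)] = (A_R/A_S)·exp[(E_S−E_R)/(RT)].
(E_S−E_R)/(RT) = (11.7−50.7)×10³/(8.314×503) = -39000/4182 = -9.326.
k_R/k_S = (7.05×10^5/494)·exp(-9.326) = 1427 × 8.909×10^-5 = 0.127.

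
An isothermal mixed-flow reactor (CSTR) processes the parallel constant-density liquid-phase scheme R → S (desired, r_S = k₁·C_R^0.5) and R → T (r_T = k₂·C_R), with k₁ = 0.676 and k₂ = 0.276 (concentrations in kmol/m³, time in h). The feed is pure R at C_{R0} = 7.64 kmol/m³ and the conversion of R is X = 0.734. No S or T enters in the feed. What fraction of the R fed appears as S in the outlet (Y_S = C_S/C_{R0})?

0.464

Exit C_R = C_{R0}(1−X) = 7.64×0.266 = 2.032 kmol/m³.
In a CSTR the entire volume is at exit conditions, so r_S = 0.676×2.032^0.5 = 0.9637 and r_T = 0.276×2.032 = 0.5609.
Fraction of consumed R going to S: r_S/(r_S+r_T) = 0.6321.
C_S = 0.6321·C_{R0}·X = 0.6321×7.64×0.734 = 3.54 kmol/m³; Y_S = C_S/C_{R0} = 0.464.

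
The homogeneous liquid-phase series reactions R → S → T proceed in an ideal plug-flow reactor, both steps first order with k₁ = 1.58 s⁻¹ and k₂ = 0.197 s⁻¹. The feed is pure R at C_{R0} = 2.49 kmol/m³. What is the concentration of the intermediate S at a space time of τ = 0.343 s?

1.00 kmol/m³

The intermediate concentration in a first-order A→B→C sequence is C_S = k₁C_{R0}(e^(−k₁τ) − e^(−k₂τ))/(k₂−k₁).
e^(−k₁τ) = e^(−1.58×0.343) = e^(−0.5419) = 0.5816; e^(−k₂τ) = e^(−0.06757) = 0.9347.
C_S = 1.58×2.49/(0.197−1.58) × (0.5816−0.9347) = (-2.845)×(-0.3530) = 1.004 kmol/m³.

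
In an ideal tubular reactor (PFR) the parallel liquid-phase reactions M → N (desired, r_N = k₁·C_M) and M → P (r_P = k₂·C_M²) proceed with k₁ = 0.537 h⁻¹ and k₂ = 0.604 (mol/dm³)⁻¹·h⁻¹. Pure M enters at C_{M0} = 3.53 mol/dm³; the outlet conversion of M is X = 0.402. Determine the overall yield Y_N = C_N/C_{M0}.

C_M = C_{M0}(1−X) = 2.111 mol/dm³.
Along a PFR/batch, dC_N/dC_M = −r_N/(r_N+r_P) = −k₁/(k₁+k₂·C_M).
Integrating from C_{M0} to C_M: C_N = (0.537/0.604)·ln[(0.537+0.604·3.53)/(0.537+0.604·2.11)] = 0.8891·ln(2.669/1.812) = 0.3443 mol/dm³.
Y_N = C_N/C_{M0} = 0.3443/3.53 = 0.0975.

0.0975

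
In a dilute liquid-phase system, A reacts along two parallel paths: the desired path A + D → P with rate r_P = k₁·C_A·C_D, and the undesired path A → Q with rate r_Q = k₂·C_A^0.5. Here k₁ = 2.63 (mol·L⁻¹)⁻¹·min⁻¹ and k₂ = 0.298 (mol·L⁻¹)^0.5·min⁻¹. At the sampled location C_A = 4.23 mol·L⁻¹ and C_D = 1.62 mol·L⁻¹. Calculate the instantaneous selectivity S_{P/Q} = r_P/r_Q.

S_{P/Q} = r_P/r_Q = (k₁·C_A·C_D)/(k₂·C_A^0.5) = (k₁/k₂)·C_A^0.5·C_D.
= (2.63×4.230×1.620) / (0.298×4.230^0.5) = 18.02/0.6129 = 29.4.
Since the desired path is higher order in A, keeping C_A high (PFR or concentrated feed) favours P.

29.4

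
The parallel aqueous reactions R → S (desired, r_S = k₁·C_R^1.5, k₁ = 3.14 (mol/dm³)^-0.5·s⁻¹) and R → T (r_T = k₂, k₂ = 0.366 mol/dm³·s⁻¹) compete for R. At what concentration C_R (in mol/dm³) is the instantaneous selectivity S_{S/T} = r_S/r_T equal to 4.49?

0.649 mol/dm³

S_{S/T} = (k₁/k₂)·C_R^1.5 ⇒ C_R = (S·k₂/k₁)^(1/1.5).
= (4.49×0.366/3.14)^(0.6667) = (0.5234)^(0.6667) = 0.649 mol/dm³.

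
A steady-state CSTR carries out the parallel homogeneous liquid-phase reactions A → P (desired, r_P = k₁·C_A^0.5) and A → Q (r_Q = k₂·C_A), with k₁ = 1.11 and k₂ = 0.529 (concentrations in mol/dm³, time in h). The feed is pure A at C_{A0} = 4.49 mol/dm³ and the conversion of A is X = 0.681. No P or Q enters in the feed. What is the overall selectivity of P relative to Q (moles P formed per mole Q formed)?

Exit C_A = C_{A0}(1−X) = 4.49×0.319 = 1.432 mol/dm³.
A CSTR operates uniformly at the exit composition, giving r_P = 1.328 and r_Q = 0.7577 (each k·C_A^n at C_A = 1.432).
Overall selectivity = C_P/C_Q = r_Pτ/(r_Qτ) = r_P/r_Q = 1.75.

1.75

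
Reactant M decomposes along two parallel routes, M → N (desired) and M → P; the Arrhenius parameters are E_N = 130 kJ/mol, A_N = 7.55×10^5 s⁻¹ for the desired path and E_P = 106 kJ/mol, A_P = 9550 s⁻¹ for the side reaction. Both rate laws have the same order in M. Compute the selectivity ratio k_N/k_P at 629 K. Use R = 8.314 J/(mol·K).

With equal orders, S_{N/P} = k_N/k_P = (A_N/A_P)·exp[(E_P−E_N)/(RT)].
(E_P−E_N)/(RT) = (106−130)×10³/(8.314×629) = -24000/5230 = -4.589.
k_N/k_P = (7.55×10^5/9550)·exp(-4.589) = 79.06 × 0.01016 = 0.803.

0.803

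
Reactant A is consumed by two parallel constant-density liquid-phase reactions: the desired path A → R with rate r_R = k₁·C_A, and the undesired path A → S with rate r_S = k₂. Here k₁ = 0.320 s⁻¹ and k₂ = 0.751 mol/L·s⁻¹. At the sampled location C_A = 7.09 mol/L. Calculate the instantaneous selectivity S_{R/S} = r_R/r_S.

S_{R/S} = r_R/r_S = (k₁·C_A)/(k₂) = (k₁/k₂)·C_A.
= (0.320×7.090) / (0.751) = 2.269/0.7510 = 3.02.
Since the desired path is higher order in A, keeping C_A high (PFR or concentrated feed) favours R.

3.02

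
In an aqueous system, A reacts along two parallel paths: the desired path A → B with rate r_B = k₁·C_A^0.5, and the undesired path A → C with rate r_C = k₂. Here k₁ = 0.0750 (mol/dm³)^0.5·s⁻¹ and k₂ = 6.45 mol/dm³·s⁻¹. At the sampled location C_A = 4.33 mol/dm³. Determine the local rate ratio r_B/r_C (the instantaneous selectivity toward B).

0.0242

S_{B/C} = r_B/r_C = (k₁·C_A^0.5)/(k₂) = (k₁/k₂)·C_A^0.5.
= (0.0750×4.330^0.5) / (6.45) = 0.1561/6.450 = 0.0242.
Since the desired path is higher order in A, keeping C_A high (PFR or concentrated feed) favours B.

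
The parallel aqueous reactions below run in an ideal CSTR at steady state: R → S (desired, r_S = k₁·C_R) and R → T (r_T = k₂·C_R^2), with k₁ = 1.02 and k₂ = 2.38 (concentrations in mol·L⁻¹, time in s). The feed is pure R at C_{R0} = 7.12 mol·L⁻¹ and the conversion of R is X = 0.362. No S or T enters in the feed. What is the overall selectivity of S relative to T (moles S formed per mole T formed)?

0.0943

Exit C_R = C_{R0}(1−X) = 7.12×0.638 = 4.543 mol·L⁻¹.
In a CSTR the entire volume is at exit conditions, so r_S = 1.02×4.543 = 4.633 and r_T = 2.38×4.543^2 = 49.11.
Overall selectivity = C_S/C_T = r_Sτ/(r_Tτ) = r_S/r_T = 0.0943.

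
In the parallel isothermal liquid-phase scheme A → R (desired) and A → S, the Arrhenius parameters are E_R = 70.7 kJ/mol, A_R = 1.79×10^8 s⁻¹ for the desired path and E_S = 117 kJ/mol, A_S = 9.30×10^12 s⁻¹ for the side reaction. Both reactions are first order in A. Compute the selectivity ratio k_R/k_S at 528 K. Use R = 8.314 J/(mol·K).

0.733

With equal orders, S_{R/S} = k_R/k_S = (A_R/A_S)·exp[(E_S−E_R)/(RT)].
(E_S−E_R)/(RT) = (117−70.7)×10³/(8.314×528) = 46300/4390 = 10.55.
k_R/k_S = (1.79×10^8/9.30×10^12)·exp(10.55) = 1.925×10^-5 × 38071 = 0.733.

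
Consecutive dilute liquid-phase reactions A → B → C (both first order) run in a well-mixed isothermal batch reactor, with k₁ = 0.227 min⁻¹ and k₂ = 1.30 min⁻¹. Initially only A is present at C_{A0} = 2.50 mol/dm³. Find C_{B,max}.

0.302 mol/dm³

Evaluating C_B at t_opt = ln(k₂/k₁)/(k₂−k₁) gives C_{B,max}/C_{A0} = (k₁/k₂)^[k₂/(k₂−k₁)].
= (0.227/1.30)^(1.30/(1.30−0.227)) = (0.1746)^(1.212) = 0.1207.
C_{B,max} = 0.1207×2.50 = 0.302 mol/dm³.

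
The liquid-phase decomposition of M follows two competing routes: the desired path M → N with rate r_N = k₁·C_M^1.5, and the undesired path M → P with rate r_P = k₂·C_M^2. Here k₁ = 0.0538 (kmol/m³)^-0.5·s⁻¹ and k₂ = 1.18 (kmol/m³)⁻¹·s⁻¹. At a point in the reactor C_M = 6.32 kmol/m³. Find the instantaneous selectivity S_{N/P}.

S_{N/P} = r_N/r_P = (k₁·C_M^1.5)/(k₂·C_M^2) = (k₁/k₂)·C_M^-0.5.
= (0.0538×6.320^1.5) / (1.18×6.320^2) = 0.8548/47.13 = 0.0181.
The undesired path is higher order in M, so low C_M (CSTR or dilute feed) favours N.

0.0181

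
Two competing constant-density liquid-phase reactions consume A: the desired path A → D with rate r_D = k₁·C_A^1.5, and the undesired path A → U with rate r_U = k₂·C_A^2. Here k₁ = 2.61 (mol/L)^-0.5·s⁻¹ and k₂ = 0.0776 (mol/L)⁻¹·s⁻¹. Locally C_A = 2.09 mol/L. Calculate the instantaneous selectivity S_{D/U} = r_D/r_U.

23.3

S_{D/U} = r_D/r_U = (k₁·C_A^1.5)/(k₂·C_A^2) = (k₁/k₂)·C_A^-0.5.
= (2.61×2.090^1.5) / (0.0776×2.090^2) = 7.886/0.3390 = 23.3.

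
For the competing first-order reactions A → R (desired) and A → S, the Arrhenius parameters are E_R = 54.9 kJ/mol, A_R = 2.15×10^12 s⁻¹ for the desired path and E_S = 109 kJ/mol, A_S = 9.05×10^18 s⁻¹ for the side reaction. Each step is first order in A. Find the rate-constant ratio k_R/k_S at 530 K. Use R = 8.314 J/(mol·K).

With equal orders, S_{R/S} = k_R/k_S = (A_R/A_S)·exp[(E_S−E_R)/(RT)].
(E_S−E_R)/(RT) = (109−54.9)×10³/(8.314×530) = 54100/4406 = 12.28.
k_R/k_S = (2.15×10^12/9.05×10^18)·exp(12.28) = 2.376×10^-7 × 2.148×10^5 = 0.0510.

0.0510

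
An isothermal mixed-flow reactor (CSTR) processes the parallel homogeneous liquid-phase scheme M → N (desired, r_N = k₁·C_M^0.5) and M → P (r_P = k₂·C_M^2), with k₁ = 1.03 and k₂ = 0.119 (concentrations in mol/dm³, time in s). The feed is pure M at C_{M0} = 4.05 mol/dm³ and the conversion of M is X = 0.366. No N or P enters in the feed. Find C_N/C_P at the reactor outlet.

Exit C_M = C_{M0}(1−X) = 4.05×0.634 = 2.568 mol/dm³.
In a CSTR the entire volume is at exit conditions, so r_N = 1.03×2.568^0.5 = 1.650 and r_P = 0.119×2.568^2 = 0.7846.
Overall selectivity = C_N/C_P = r_Nτ/(r_Pτ) = r_N/r_P = 2.10.

2.10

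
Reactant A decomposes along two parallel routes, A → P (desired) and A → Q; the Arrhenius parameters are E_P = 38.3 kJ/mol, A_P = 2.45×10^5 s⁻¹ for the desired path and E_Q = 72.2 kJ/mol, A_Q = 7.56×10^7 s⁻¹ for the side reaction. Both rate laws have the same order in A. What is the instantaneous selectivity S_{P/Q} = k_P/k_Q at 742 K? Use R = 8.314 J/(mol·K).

k_P/k_Q = (A_P/A_Q)·exp[−(E_P−E_Q)/(RT)] = (A_P/A_Q)·exp[(E_Q−E_P)/(RT)].
(E_Q−E_P)/(RT) = (72.2−38.3)×10³/(8.314×742) = 33900/6169 = 5.495.
k_P/k_Q = (2.45×10^5/7.56×10^7)·exp(5.495) = 0.003241 × 243.5 = 0.789.
Since E_P < E_Q, lowering the temperature improves selectivity toward P.

0.789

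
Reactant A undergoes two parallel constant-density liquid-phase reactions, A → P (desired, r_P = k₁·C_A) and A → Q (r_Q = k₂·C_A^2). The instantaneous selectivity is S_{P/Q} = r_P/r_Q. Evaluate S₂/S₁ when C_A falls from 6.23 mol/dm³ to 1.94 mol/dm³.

S_{P/Q} = (k₁/k₂)·C_A⁻¹, so S₂/S₁ = (C_{A,2}/C_{A,1})⁻¹.
= 6.23/1.94 = 3.21.

3.21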